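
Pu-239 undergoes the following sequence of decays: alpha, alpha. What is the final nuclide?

Start: (A, Z) = (239, 94).
After α: (235, 92).
After α: (231, 90).
Z = 90 is thorium.

Th-231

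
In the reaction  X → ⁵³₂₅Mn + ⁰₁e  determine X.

Conserve mass number: A = 53 + 0, so A = 53.
Conserve atomic number: Z = 25 + 1, so Z = 26.
Z = 26 is iron, so the species is ⁵³₂₆Fe.

Fe-53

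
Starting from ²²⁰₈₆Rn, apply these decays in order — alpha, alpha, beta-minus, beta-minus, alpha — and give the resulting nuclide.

Start: (A, Z) = (220, 86).
After α: (216, 84).
After α: (212, 82).
After β⁻: (212, 83).
After β⁻: (212, 84).
After α: (208, 82).
Z = 82 is lead.

Pb-208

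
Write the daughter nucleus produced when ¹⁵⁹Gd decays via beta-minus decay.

Tb-159

Beta-minus decay: mass number changes by +0, atomic number by +1.
A: 159 = 159; Z: 64 + 1 = 65.
Z = 65 is terbium, so the daughter is ¹⁵⁹Tb.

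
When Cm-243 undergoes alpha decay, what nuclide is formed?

Alpha decay: mass number changes by -4, atomic number by -2.
A: 243 − 4 = 239; Z: 96 − 2 = 94.
Z = 94 is plutonium, so the daughter is Pu-239.

Pu-239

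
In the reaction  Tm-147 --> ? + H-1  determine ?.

Conserve mass number: 147 = A + 1, so A = 146.
Conserve atomic number: 69 = Z + 1, so Z = 68.
Z = 68 is erbium, so the species is Er-146.

Er-146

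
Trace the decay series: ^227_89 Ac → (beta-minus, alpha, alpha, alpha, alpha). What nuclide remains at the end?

Pb-211

Start: (A, Z) = (227, 89).
After β⁻: (227, 90).
After α: (223, 88).
After α: (219, 86).
After α: (215, 84).
After α: (211, 82).
Z = 82 is lead.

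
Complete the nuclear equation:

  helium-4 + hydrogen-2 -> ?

Li-6

Conserve mass number: 4 + 2 = A, so A = 6.
Conserve atomic number: 2 + 1 = Z, so Z = 3.
Z = 3 is lithium, so the species is lithium-6.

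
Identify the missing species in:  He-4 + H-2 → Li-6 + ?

gamma ray

Conserve mass number: 4 + 2 = 6 + A, so A = 0.
Conserve atomic number: 2 + 1 = 3 + Z, so Z = 0.
A = 0 and Z = 0 is γ — a gamma ray.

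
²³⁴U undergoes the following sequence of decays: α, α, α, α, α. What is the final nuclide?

Start: (A, Z) = (234, 92).
After α: (230, 90).
After α: (226, 88).
After α: (222, 86).
After α: (218, 84).
After α: (214, 82).
Z = 82 is lead.

Pb-214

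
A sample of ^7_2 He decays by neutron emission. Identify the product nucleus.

He-6

Neutron emission: mass number changes by -1, atomic number by +0.
A: 7 − 1 = 6; Z: 2 = 2.
Z = 2 is helium, so the daughter is ^6_2 He.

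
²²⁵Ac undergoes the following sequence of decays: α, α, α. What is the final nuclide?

Start: (A, Z) = (225, 89).
After α: (221, 87).
After α: (217, 85).
After α: (213, 83).
Z = 83 is bismuth.

Bi-213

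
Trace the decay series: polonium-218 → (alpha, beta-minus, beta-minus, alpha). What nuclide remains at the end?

Pb-210

Start: (A, Z) = (218, 84).
After α: (214, 82).
After β⁻: (214, 83).
After β⁻: (214, 84).
After α: (210, 82).
Z = 82 is lead.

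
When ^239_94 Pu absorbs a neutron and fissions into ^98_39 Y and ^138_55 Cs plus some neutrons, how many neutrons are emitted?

Conserve mass number: 240 = 98 + 138 + k, so k = 240 − 236 = 4.
Check atomic number: 94 = 39 + 55 + 0 = 94. ✓

4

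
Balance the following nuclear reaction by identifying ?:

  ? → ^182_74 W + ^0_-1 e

Ta-182

Conserve mass number: A = 182 + 0, so A = 182.
Conserve atomic number: Z = 74 − 1, so Z = 73.
Z = 73 is tantalum, so the species is ^182_73 Ta.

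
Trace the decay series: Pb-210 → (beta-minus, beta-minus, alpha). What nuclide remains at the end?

Pb-206

Start: (A, Z) = (210, 82).
After β⁻: (210, 83).
After β⁻: (210, 84).
After α: (206, 82).
Z = 82 is lead.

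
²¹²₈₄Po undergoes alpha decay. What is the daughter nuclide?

Alpha decay: mass number changes by -4, atomic number by -2.
A: 212 − 4 = 208; Z: 84 − 2 = 82.
Z = 82 is lead, so the daughter is ²⁰⁸₈₂Pb.

Pb-208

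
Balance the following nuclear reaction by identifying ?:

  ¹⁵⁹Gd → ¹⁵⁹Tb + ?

beta-minus particle

Conserve mass number: 159 = 159 + A, so A = 0.
Conserve atomic number: 64 = 65 + Z, so Z = -1.
A = 0 and Z = -1 is e⁻ — a beta-minus particle.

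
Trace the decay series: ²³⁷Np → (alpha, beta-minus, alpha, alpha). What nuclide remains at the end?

Start: (A, Z) = (237, 93).
After α: (233, 91).
After β⁻: (233, 92).
After α: (229, 90).
After α: (225, 88).
Z = 88 is radium.

Ra-225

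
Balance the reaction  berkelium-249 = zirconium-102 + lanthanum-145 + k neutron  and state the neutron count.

Conserve mass number: 249 = 102 + 145 + k, so k = 249 − 247 = 2.
Check atomic number: 97 = 40 + 57 + 0 = 97. ✓

2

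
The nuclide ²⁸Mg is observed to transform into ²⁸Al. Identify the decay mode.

beta-minus decay

ΔA = 28 − 28 = 0; ΔZ = 13 − 12 = +1.
A is unchanged and Z rises by 1 — a neutron has become a proton (β⁻ decay).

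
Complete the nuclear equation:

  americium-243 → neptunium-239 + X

Conserve mass number: 243 = 239 + A, so A = 4.
Conserve atomic number: 95 = 93 + Z, so Z = 2.
A = 4 and Z = 2 is helium-4 — an alpha particle.

alpha particle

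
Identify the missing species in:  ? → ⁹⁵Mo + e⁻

Conserve mass number: A = 95 + 0, so A = 95.
Conserve atomic number: Z = 42 − 1, so Z = 41.
Z = 41 is niobium, so the species is ⁹⁵Nb.

Nb-95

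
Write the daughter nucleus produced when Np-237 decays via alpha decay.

Pa-233

Alpha decay: mass number changes by -4, atomic number by -2.
A: 237 − 4 = 233; Z: 93 − 2 = 91.
Z = 91 is protactinium, so the daughter is Pa-233.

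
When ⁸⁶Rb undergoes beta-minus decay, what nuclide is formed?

Beta-minus decay: mass number changes by +0, atomic number by +1.
A: 86 = 86; Z: 37 + 1 = 38.
Z = 38 is strontium, so the daughter is ⁸⁶Sr.

Sr-86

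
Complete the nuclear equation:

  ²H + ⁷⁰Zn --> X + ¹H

Zn-71

Conserve mass number: 2 + 70 = A + 1, so A = 71.
Conserve atomic number: 1 + 30 = Z + 1, so Z = 30.
Z = 30 is zinc, so the species is ⁷¹Zn.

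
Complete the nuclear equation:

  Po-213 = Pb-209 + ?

alpha particle

Conserve mass number: 213 = 209 + A, so A = 4.
Conserve atomic number: 84 = 82 + Z, so Z = 2.
A = 4 and Z = 2 is He-4 — an alpha particle.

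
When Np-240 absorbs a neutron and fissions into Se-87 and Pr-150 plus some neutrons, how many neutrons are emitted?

4

Conserve mass number: 241 = 87 + 150 + k, so k = 241 − 237 = 4.
Check atomic number: 93 = 34 + 59 + 0 = 93. ✓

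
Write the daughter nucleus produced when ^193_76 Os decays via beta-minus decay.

Beta-minus decay: mass number changes by +0, atomic number by +1.
A: 193 = 193; Z: 76 + 1 = 77.
Z = 77 is iridium, so the daughter is ^193_77 Ir.

Ir-193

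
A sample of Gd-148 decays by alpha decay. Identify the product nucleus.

Alpha decay: mass number changes by -4, atomic number by -2.
A: 148 − 4 = 144; Z: 64 − 2 = 62.
Z = 62 is samarium, so the daughter is Sm-144.

Sm-144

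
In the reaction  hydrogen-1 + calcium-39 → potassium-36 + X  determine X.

Conserve mass number: 1 + 39 = 36 + A, so A = 4.
Conserve atomic number: 1 + 20 = 19 + Z, so Z = 2.
A = 4 and Z = 2 is helium-4 — an alpha particle.

alpha particle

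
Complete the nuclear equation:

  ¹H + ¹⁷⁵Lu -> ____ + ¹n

Conserve mass number: 1 + 175 = A + 1, so A = 175.
Conserve atomic number: 1 + 71 = Z + 0, so Z = 72.
Z = 72 is hafnium, so the species is ¹⁷⁵Hf.

Hf-175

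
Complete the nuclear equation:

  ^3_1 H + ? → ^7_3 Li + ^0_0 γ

alpha particle

Conserve mass number: 3 + A = 7 + 0, so A = 4.
Conserve atomic number: 1 + Z = 3 + 0, so Z = 2.
A = 4 and Z = 2 is ^4_2 He — an alpha particle.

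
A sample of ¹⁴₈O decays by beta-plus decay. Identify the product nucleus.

N-14

Beta-plus decay: mass number changes by +0, atomic number by -1.
A: 14 = 14; Z: 8 − 1 = 7.
Z = 7 is nitrogen, so the daughter is ¹⁴₇N.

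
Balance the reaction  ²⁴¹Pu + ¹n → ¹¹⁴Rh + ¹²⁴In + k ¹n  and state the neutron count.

Conserve mass number: 242 = 114 + 124 + k, so k = 242 − 238 = 4.
Check atomic number: 94 = 45 + 49 + 0 = 94. ✓

4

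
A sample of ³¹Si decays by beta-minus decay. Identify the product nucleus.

Beta-minus decay: mass number changes by +0, atomic number by +1.
A: 31 = 31; Z: 14 + 1 = 15.
Z = 15 is phosphorus, so the daughter is ³¹P.

P-31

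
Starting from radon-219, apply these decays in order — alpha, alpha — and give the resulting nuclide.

Pb-211

Start: (A, Z) = (219, 86).
After α: (215, 84).
After α: (211, 82).
Z = 82 is lead.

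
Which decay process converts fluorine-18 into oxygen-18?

ΔA = 18 − 18 = 0; ΔZ = 8 − 9 = -1.
A is unchanged and Z drops by 1 — a proton has become a neutron (β⁺ emission or electron capture).

beta-plus decay or electron capture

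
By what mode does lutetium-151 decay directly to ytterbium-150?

ΔA = 150 − 151 = -1; ΔZ = 70 − 71 = -1.
A drops by 1 and Z drops by 1 — a proton was emitted.

proton emission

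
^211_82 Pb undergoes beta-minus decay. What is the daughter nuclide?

Beta-minus decay: mass number changes by +0, atomic number by +1.
A: 211 = 211; Z: 82 + 1 = 83.
Z = 83 is bismuth, so the daughter is ^211_83 Bi.

Bi-211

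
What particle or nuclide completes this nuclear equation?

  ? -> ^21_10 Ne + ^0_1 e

Na-21

Conserve mass number: A = 21 + 0, so A = 21.
Conserve atomic number: Z = 10 + 1, so Z = 11.
Z = 11 is sodium, so the species is ^21_11 Na.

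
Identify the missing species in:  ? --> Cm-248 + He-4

Cf-252

Conserve mass number: A = 248 + 4, so A = 252.
Conserve atomic number: Z = 96 + 2, so Z = 98.
Z = 98 is californium, so the species is Cf-252.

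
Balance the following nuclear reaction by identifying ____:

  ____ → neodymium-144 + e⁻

Pr-144

Conserve mass number: A = 144 + 0, so A = 144.
Conserve atomic number: Z = 60 − 1, so Z = 59.
Z = 59 is praseodymium, so the species is praseodymium-144.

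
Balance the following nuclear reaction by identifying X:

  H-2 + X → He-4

Conserve mass number: 2 + A = 4, so A = 2.
Conserve atomic number: 1 + Z = 2, so Z = 1.
A = 2 and Z = 1 is H-2 — a deuteron.

deuteron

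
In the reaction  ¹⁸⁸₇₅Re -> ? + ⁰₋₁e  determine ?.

Os-188

Conserve mass number: 188 = A + 0, so A = 188.
Conserve atomic number: 75 = Z − 1, so Z = 76.
Z = 76 is osmium, so the species is ¹⁸⁸₇₆Os.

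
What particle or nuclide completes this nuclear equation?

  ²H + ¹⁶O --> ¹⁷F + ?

neutron

Conserve mass number: 2 + 16 = 17 + A, so A = 1.
Conserve atomic number: 1 + 8 = 9 + Z, so Z = 0.
A = 1 and Z = 0 is ¹n — a neutron.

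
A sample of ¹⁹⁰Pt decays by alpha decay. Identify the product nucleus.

Alpha decay: mass number changes by -4, atomic number by -2.
A: 190 − 4 = 186; Z: 78 − 2 = 76.
Z = 76 is osmium, so the daughter is ¹⁸⁶Os.

Os-186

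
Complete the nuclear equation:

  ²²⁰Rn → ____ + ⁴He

Po-216

Conserve mass number: 220 = A + 4, so A = 216.
Conserve atomic number: 86 = Z + 2, so Z = 84.
Z = 84 is polonium, so the species is ²¹⁶Po.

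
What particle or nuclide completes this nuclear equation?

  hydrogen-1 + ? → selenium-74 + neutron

As-74

Conserve mass number: 1 + A = 74 + 1, so A = 74.
Conserve atomic number: 1 + Z = 34 + 0, so Z = 33.
Z = 33 is arsenic, so the species is arsenic-74.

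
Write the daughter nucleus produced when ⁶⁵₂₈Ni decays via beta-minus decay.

Cu-65

Beta-minus decay: mass number changes by +0, atomic number by +1.
A: 65 = 65; Z: 28 + 1 = 29.
Z = 29 is copper, so the daughter is ⁶⁵₂₉Cu.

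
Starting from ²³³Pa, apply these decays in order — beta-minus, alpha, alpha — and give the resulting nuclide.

Ra-225

Start: (A, Z) = (233, 91).
After β⁻: (233, 92).
After α: (229, 90).
After α: (225, 88).
Z = 88 is radium.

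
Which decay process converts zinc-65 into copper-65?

ΔA = 65 − 65 = 0; ΔZ = 29 − 30 = -1.
A is unchanged and Z drops by 1 — a proton has become a neutron (β⁺ emission or electron capture).

beta-plus decay or electron capture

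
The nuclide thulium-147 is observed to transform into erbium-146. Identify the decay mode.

ΔA = 146 − 147 = -1; ΔZ = 68 − 69 = -1.
A drops by 1 and Z drops by 1 — a proton was emitted.

proton emission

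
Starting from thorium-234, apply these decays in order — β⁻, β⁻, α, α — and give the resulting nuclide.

Start: (A, Z) = (234, 90).
After β⁻: (234, 91).
After β⁻: (234, 92).
After α: (230, 90).
After α: (226, 88).
Z = 88 is radium.

Ra-226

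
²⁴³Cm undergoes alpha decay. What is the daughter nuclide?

Alpha decay: mass number changes by -4, atomic number by -2.
A: 243 − 4 = 239; Z: 96 − 2 = 94.
Z = 94 is plutonium, so the daughter is ²³⁹Pu.

Pu-239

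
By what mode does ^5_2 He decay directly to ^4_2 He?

ΔA = 4 − 5 = -1; ΔZ = 2 − 2 = +0.
A drops by 1 with Z unchanged — a neutron was emitted.

neutron emission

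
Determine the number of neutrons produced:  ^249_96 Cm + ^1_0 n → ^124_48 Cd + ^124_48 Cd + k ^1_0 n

Conserve mass number: 250 = 124 + 124 + k, so k = 250 − 248 = 2.
Check atomic number: 96 = 48 + 48 + 0 = 96. ✓

2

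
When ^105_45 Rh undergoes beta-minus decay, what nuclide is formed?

Pd-105

Beta-minus decay: mass number changes by +0, atomic number by +1.
A: 105 = 105; Z: 45 + 1 = 46.
Z = 46 is palladium, so the daughter is ^105_46 Pd.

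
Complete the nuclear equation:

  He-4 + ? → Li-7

triton

Conserve mass number: 4 + A = 7, so A = 3.
Conserve atomic number: 2 + Z = 3, so Z = 1.
A = 3 and Z = 1 is H-3 — a triton.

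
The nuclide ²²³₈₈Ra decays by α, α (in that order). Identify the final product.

Po-215

Start: (A, Z) = (223, 88).
After α: (219, 86).
After α: (215, 84).
Z = 84 is polonium.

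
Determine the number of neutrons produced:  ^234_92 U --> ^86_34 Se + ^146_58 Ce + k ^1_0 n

Conserve mass number: 234 = 86 + 146 + k, so k = 234 − 232 = 2.
Check atomic number: 92 = 34 + 58 + 0 = 92. ✓

2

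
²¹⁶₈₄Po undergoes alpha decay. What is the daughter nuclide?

Pb-212

Alpha decay: mass number changes by -4, atomic number by -2.
A: 216 − 4 = 212; Z: 84 − 2 = 82.
Z = 82 is lead, so the daughter is ²¹²₈₂Pb.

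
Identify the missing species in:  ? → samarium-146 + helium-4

Gd-150

Conserve mass number: A = 146 + 4, so A = 150.
Conserve atomic number: Z = 62 + 2, so Z = 64.
Z = 64 is gadolinium, so the species is gadolinium-150.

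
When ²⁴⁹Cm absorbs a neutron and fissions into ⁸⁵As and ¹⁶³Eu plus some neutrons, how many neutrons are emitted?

2

Conserve mass number: 250 = 85 + 163 + k, so k = 250 − 248 = 2.
Check atomic number: 96 = 33 + 63 + 0 = 96. ✓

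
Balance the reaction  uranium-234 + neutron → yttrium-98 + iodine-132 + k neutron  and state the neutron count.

5

Conserve mass number: 235 = 98 + 132 + k, so k = 235 − 230 = 5.
Check atomic number: 92 = 39 + 53 + 0 = 92. ✓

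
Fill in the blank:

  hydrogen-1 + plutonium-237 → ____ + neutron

Am-237

Conserve mass number: 1 + 237 = A + 1, so A = 237.
Conserve atomic number: 1 + 94 = Z + 0, so Z = 95.
Z = 95 is americium, so the species is americium-237.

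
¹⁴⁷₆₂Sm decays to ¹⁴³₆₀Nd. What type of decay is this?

alpha decay

ΔA = 143 − 147 = -4; ΔZ = 60 − 62 = -2.
A drops by 4 and Z drops by 2 — the signature of alpha emission.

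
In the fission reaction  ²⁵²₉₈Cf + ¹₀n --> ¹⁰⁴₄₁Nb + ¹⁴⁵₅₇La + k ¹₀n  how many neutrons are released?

4

Conserve mass number: 253 = 104 + 145 + k, so k = 253 − 249 = 4.
Check atomic number: 98 = 41 + 57 + 0 = 98. ✓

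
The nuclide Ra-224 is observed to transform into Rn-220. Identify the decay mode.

alpha decay

ΔA = 220 − 224 = -4; ΔZ = 86 − 88 = -2.
A drops by 4 and Z drops by 2 — the signature of alpha emission.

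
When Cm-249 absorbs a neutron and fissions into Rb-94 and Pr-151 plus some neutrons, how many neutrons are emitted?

5

Conserve mass number: 250 = 94 + 151 + k, so k = 250 − 245 = 5.
Check atomic number: 96 = 37 + 59 + 0 = 96. ✓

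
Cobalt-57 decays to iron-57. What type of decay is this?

ΔA = 57 − 57 = 0; ΔZ = 26 − 27 = -1.
A is unchanged and Z drops by 1 — a proton has become a neutron (β⁺ emission or electron capture).

beta-plus decay or electron capture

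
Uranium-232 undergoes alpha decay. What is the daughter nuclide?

Alpha decay: mass number changes by -4, atomic number by -2.
A: 232 − 4 = 228; Z: 92 − 2 = 90.
Z = 90 is thorium, so the daughter is thorium-228.

Th-228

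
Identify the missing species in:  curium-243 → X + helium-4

Pu-239

Conserve mass number: 243 = A + 4, so A = 239.
Conserve atomic number: 96 = Z + 2, so Z = 94.
Z = 94 is plutonium, so the species is plutonium-239.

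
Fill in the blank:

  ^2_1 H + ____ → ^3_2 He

proton

Conserve mass number: 2 + A = 3, so A = 1.
Conserve atomic number: 1 + Z = 2, so Z = 1.
A = 1 and Z = 1 is ^1_1 H — a proton.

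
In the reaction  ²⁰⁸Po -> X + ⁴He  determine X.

Conserve mass number: 208 = A + 4, so A = 204.
Conserve atomic number: 84 = Z + 2, so Z = 82.
Z = 82 is lead, so the species is ²⁰⁴Pb.

Pb-204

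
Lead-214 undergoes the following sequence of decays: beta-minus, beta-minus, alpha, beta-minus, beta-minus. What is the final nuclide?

Po-210

Start: (A, Z) = (214, 82).
After β⁻: (214, 83).
After β⁻: (214, 84).
After α: (210, 82).
After β⁻: (210, 83).
After β⁻: (210, 84).
Z = 84 is polonium.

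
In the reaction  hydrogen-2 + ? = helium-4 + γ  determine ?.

deuteron

Conserve mass number: 2 + A = 4 + 0, so A = 2.
Conserve atomic number: 1 + Z = 2 + 0, so Z = 1.
A = 2 and Z = 1 is hydrogen-2 — a deuteron.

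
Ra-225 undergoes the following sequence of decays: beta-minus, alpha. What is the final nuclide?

Start: (A, Z) = (225, 88).
After β⁻: (225, 89).
After α: (221, 87).
Z = 87 is francium.

Fr-221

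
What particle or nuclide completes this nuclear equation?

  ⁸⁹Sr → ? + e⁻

Y-89

Conserve mass number: 89 = A + 0, so A = 89.
Conserve atomic number: 38 = Z − 1, so Z = 39.
Z = 39 is yttrium, so the species is ⁸⁹Y.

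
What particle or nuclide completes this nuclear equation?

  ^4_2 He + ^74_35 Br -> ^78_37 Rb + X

gamma ray

Conserve mass number: 4 + 74 = 78 + A, so A = 0.
Conserve atomic number: 2 + 35 = 37 + Z, so Z = 0.
A = 0 and Z = 0 is ^0_0 γ — a gamma ray.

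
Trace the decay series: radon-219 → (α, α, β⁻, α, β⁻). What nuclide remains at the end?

Start: (A, Z) = (219, 86).
After α: (215, 84).
After α: (211, 82).
After β⁻: (211, 83).
After α: (207, 81).
After β⁻: (207, 82).
Z = 82 is lead.

Pb-207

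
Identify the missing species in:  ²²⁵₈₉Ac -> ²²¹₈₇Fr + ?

Conserve mass number: 225 = 221 + A, so A = 4.
Conserve atomic number: 89 = 87 + Z, so Z = 2.
A = 4 and Z = 2 is ⁴₂He — an alpha particle.

alpha particle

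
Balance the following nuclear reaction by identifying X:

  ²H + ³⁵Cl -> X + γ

Conserve mass number: 2 + 35 = A + 0, so A = 37.
Conserve atomic number: 1 + 17 = Z + 0, so Z = 18.
Z = 18 is argon, so the species is ³⁷Ar.

Ar-37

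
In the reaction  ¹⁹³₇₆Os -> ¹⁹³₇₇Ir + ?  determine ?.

beta-minus particle

Conserve mass number: 193 = 193 + A, so A = 0.
Conserve atomic number: 76 = 77 + Z, so Z = -1.
A = 0 and Z = -1 is ⁰₋₁e — a beta-minus particle.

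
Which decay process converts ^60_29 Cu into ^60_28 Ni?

beta-plus decay or electron capture

ΔA = 60 − 60 = 0; ΔZ = 28 − 29 = -1.
A is unchanged and Z drops by 1 — a proton has become a neutron (β⁺ emission or electron capture).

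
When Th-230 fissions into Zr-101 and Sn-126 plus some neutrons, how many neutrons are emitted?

3

Conserve mass number: 230 = 101 + 126 + k, so k = 230 − 227 = 3.
Check atomic number: 90 = 40 + 50 + 0 = 90. ✓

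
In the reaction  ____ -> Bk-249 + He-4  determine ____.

Es-253

Conserve mass number: A = 249 + 4, so A = 253.
Conserve atomic number: Z = 97 + 2, so Z = 99.
Z = 99 is einsteinium, so the species is Es-253.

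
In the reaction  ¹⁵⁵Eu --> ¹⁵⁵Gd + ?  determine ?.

beta-minus particle

Conserve mass number: 155 = 155 + A, so A = 0.
Conserve atomic number: 63 = 64 + Z, so Z = -1.
A = 0 and Z = -1 is e⁻ — a beta-minus particle.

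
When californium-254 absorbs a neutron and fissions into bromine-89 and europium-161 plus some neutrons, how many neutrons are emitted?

5

Conserve mass number: 255 = 89 + 161 + k, so k = 255 − 250 = 5.
Check atomic number: 98 = 35 + 63 + 0 = 98. ✓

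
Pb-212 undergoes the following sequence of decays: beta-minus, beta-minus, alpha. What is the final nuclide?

Start: (A, Z) = (212, 82).
After β⁻: (212, 83).
After β⁻: (212, 84).
After α: (208, 82).
Z = 82 is lead.

Pb-208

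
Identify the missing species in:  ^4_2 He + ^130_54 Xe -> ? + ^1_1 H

Conserve mass number: 4 + 130 = A + 1, so A = 133.
Conserve atomic number: 2 + 54 = Z + 1, so Z = 55.
Z = 55 is caesium, so the species is ^133_55 Cs.

Cs-133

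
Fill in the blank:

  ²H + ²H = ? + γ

Conserve mass number: 2 + 2 = A + 0, so A = 4.
Conserve atomic number: 1 + 1 = Z + 0, so Z = 2.
A = 4 and Z = 2 is ⁴He — an alpha particle.

He-4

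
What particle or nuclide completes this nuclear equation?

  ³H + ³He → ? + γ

Li-6

Conserve mass number: 3 + 3 = A + 0, so A = 6.
Conserve atomic number: 1 + 2 = Z + 0, so Z = 3.
Z = 3 is lithium, so the species is ⁶Li.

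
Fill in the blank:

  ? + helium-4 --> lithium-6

deuteron

Conserve mass number: A + 4 = 6, so A = 2.
Conserve atomic number: Z + 2 = 3, so Z = 1.
A = 2 and Z = 1 is hydrogen-2 — a deuteron.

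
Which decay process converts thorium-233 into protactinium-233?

beta-minus decay

ΔA = 233 − 233 = 0; ΔZ = 91 − 90 = +1.
A is unchanged and Z rises by 1 — a neutron has become a proton (β⁻ decay).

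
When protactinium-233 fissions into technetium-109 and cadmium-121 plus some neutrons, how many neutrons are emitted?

Conserve mass number: 233 = 109 + 121 + k, so k = 233 − 230 = 3.
Check atomic number: 91 = 43 + 48 + 0 = 91. ✓

3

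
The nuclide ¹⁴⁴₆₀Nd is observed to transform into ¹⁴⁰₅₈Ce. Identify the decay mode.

ΔA = 140 − 144 = -4; ΔZ = 58 − 60 = -2.
A drops by 4 and Z drops by 2 — the signature of alpha emission.

alpha decay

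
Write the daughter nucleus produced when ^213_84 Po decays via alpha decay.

Pb-209

Alpha decay: mass number changes by -4, atomic number by -2.
A: 213 − 4 = 209; Z: 84 − 2 = 82.
Z = 82 is lead, so the daughter is ^209_82 Pb.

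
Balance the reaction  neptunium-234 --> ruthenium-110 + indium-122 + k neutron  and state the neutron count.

Conserve mass number: 234 = 110 + 122 + k, so k = 234 − 232 = 2.
Check atomic number: 93 = 44 + 49 + 0 = 93. ✓

2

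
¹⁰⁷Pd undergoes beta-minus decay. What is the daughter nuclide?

Ag-107

Beta-minus decay: mass number changes by +0, atomic number by +1.
A: 107 = 107; Z: 46 + 1 = 47.
Z = 47 is silver, so the daughter is ¹⁰⁷Ag.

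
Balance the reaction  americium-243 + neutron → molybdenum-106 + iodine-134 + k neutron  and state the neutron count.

4

Conserve mass number: 244 = 106 + 134 + k, so k = 244 − 240 = 4.
Check atomic number: 95 = 42 + 53 + 0 = 95. ✓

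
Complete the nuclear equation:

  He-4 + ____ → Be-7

Conserve mass number: 4 + A = 7, so A = 3.
Conserve atomic number: 2 + Z = 4, so Z = 2.
Z = 2 is helium, so the species is He-3.

He-3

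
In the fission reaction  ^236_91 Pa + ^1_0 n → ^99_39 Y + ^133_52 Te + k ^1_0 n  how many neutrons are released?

Conserve mass number: 237 = 99 + 133 + k, so k = 237 − 232 = 5.
Check atomic number: 91 = 39 + 52 + 0 = 91. ✓

5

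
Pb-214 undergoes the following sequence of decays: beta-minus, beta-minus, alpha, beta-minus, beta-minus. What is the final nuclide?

Po-210

Start: (A, Z) = (214, 82).
After β⁻: (214, 83).
After β⁻: (214, 84).
After α: (210, 82).
After β⁻: (210, 83).
After β⁻: (210, 84).
Z = 84 is polonium.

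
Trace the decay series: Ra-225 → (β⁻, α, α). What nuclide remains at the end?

At-217

Start: (A, Z) = (225, 88).
After β⁻: (225, 89).
After α: (221, 87).
After α: (217, 85).
Z = 85 is astatine.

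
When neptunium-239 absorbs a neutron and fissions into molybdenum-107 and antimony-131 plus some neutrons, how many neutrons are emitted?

Conserve mass number: 240 = 107 + 131 + k, so k = 240 − 238 = 2.
Check atomic number: 93 = 42 + 51 + 0 = 93. ✓

2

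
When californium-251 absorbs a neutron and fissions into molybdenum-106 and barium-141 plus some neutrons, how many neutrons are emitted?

5

Conserve mass number: 252 = 106 + 141 + k, so k = 252 − 247 = 5.
Check atomic number: 98 = 42 + 56 + 0 = 98. ✓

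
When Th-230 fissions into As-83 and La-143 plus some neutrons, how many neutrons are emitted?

Conserve mass number: 230 = 83 + 143 + k, so k = 230 − 226 = 4.
Check atomic number: 90 = 33 + 57 + 0 = 90. ✓

4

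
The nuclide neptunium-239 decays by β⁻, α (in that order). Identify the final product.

Start: (A, Z) = (239, 93).
After β⁻: (239, 94).
After α: (235, 92).
Z = 92 is uranium.

U-235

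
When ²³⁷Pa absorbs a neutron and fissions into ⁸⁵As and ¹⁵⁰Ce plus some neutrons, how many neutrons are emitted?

3

Conserve mass number: 238 = 85 + 150 + k, so k = 238 − 235 = 3.
Check atomic number: 91 = 33 + 58 + 0 = 91. ✓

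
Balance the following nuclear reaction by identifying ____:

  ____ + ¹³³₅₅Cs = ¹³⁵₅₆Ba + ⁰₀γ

Conserve mass number: A + 133 = 135 + 0, so A = 2.
Conserve atomic number: Z + 55 = 56 + 0, so Z = 1.
A = 2 and Z = 1 is ²₁H — a deuteron.

deuteron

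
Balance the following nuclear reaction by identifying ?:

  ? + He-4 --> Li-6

Conserve mass number: A + 4 = 6, so A = 2.
Conserve atomic number: Z + 2 = 3, so Z = 1.
A = 2 and Z = 1 is H-2 — a deuteron.

deuteron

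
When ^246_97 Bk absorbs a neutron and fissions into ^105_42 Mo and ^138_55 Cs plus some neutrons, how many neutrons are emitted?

Conserve mass number: 247 = 105 + 138 + k, so k = 247 − 243 = 4.
Check atomic number: 97 = 42 + 55 + 0 = 97. ✓

4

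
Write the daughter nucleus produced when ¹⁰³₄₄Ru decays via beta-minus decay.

Beta-minus decay: mass number changes by +0, atomic number by +1.
A: 103 = 103; Z: 44 + 1 = 45.
Z = 45 is rhodium, so the daughter is ¹⁰³₄₅Rh.

Rh-103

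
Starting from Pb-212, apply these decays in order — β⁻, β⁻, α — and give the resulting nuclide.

Start: (A, Z) = (212, 82).
After β⁻: (212, 83).
After β⁻: (212, 84).
After α: (208, 82).
Z = 82 is lead.

Pb-208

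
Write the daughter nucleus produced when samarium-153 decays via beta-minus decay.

Beta-minus decay: mass number changes by +0, atomic number by +1.
A: 153 = 153; Z: 62 + 1 = 63.
Z = 63 is europium, so the daughter is europium-153.

Eu-153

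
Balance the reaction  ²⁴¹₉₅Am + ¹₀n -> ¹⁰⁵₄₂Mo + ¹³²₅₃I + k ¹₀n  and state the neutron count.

Conserve mass number: 242 = 105 + 132 + k, so k = 242 − 237 = 5.
Check atomic number: 95 = 42 + 53 + 0 = 95. ✓

5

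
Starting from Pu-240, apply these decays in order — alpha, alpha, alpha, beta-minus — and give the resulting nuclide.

Ac-228

Start: (A, Z) = (240, 94).
After α: (236, 92).
After α: (232, 90).
After α: (228, 88).
After β⁻: (228, 89).
Z = 89 is actinium.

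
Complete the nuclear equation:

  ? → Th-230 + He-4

Conserve mass number: A = 230 + 4, so A = 234.
Conserve atomic number: Z = 90 + 2, so Z = 92.
Z = 92 is uranium, so the species is U-234.

U-234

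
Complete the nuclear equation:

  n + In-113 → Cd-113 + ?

Conserve mass number: 1 + 113 = 113 + A, so A = 1.
Conserve atomic number: 0 + 49 = 48 + Z, so Z = 1.
A = 1 and Z = 1 is H-1 — a proton.

proton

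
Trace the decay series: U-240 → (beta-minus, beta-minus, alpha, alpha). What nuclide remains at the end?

Start: (A, Z) = (240, 92).
After β⁻: (240, 93).
After β⁻: (240, 94).
After α: (236, 92).
After α: (232, 90).
Z = 90 is thorium.

Th-232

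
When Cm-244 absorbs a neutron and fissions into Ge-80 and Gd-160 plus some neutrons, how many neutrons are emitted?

5

Conserve mass number: 245 = 80 + 160 + k, so k = 245 − 240 = 5.
Check atomic number: 96 = 32 + 64 + 0 = 96. ✓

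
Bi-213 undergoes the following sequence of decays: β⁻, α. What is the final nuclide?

Pb-209

Start: (A, Z) = (213, 83).
After β⁻: (213, 84).
After α: (209, 82).
Z = 82 is lead.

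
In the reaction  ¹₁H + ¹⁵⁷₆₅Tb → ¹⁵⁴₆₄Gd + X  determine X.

Conserve mass number: 1 + 157 = 154 + A, so A = 4.
Conserve atomic number: 1 + 65 = 64 + Z, so Z = 2.
A = 4 and Z = 2 is ⁴₂He — an alpha particle.

alpha particle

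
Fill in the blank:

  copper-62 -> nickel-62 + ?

Conserve mass number: 62 = 62 + A, so A = 0.
Conserve atomic number: 29 = 28 + Z, so Z = 1.
A = 0 and Z = 1 is e⁺ — a positron.

positron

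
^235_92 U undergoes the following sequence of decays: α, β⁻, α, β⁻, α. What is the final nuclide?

Start: (A, Z) = (235, 92).
After α: (231, 90).
After β⁻: (231, 91).
After α: (227, 89).
After β⁻: (227, 90).
After α: (223, 88).
Z = 88 is radium.

Ra-223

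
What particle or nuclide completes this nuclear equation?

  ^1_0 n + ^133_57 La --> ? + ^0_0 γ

Conserve mass number: 1 + 133 = A + 0, so A = 134.
Conserve atomic number: 0 + 57 = Z + 0, so Z = 57.
Z = 57 is lanthanum, so the species is ^134_57 La.

La-134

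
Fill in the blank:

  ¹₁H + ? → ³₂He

Conserve mass number: 1 + A = 3, so A = 2.
Conserve atomic number: 1 + Z = 2, so Z = 1.
A = 2 and Z = 1 is ²₁H — a deuteron.

deuteron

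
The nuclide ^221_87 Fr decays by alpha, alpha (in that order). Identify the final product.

Bi-213

Start: (A, Z) = (221, 87).
After α: (217, 85).
After α: (213, 83).
Z = 83 is bismuth.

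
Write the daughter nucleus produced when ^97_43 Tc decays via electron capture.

Electron capture: mass number changes by +0, atomic number by -1.
A: 97 = 97; Z: 43 − 1 = 42.
Z = 42 is molybdenum, so the daughter is ^97_42 Mo.

Mo-97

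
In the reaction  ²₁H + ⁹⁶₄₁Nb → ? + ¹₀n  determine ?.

Conserve mass number: 2 + 96 = A + 1, so A = 97.
Conserve atomic number: 1 + 41 = Z + 0, so Z = 42.
Z = 42 is molybdenum, so the species is ⁹⁷₄₂Mo.

Mo-97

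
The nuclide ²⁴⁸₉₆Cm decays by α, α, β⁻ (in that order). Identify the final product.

Np-240

Start: (A, Z) = (248, 96).
After α: (244, 94).
After α: (240, 92).
After β⁻: (240, 93).
Z = 93 is neptunium.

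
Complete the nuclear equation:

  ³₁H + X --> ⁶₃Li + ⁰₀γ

He-3

Conserve mass number: 3 + A = 6 + 0, so A = 3.
Conserve atomic number: 1 + Z = 3 + 0, so Z = 2.
Z = 2 is helium, so the species is ³₂He.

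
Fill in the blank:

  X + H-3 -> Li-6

He-3

Conserve mass number: A + 3 = 6, so A = 3.
Conserve atomic number: Z + 1 = 3, so Z = 2.
Z = 2 is helium, so the species is He-3.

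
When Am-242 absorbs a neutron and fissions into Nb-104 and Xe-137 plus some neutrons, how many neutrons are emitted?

Conserve mass number: 243 = 104 + 137 + k, so k = 243 − 241 = 2.
Check atomic number: 95 = 41 + 54 + 0 = 95. ✓

2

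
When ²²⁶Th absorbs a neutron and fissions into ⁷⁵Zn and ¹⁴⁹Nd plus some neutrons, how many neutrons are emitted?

Conserve mass number: 227 = 75 + 149 + k, so k = 227 − 224 = 3.
Check atomic number: 90 = 30 + 60 + 0 = 90. ✓

3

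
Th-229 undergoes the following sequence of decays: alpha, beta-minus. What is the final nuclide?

Ac-225

Start: (A, Z) = (229, 90).
After α: (225, 88).
After β⁻: (225, 89).
Z = 89 is actinium.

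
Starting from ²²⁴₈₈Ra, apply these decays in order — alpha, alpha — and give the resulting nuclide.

Start: (A, Z) = (224, 88).
After α: (220, 86).
After α: (216, 84).
Z = 84 is polonium.

Po-216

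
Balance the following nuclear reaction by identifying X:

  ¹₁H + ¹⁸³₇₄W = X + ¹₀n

Re-183

Conserve mass number: 1 + 183 = A + 1, so A = 183.
Conserve atomic number: 1 + 74 = Z + 0, so Z = 75.
Z = 75 is rhenium, so the species is ¹⁸³₇₅Re.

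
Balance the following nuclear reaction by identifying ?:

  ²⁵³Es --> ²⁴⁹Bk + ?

Conserve mass number: 253 = 249 + A, so A = 4.
Conserve atomic number: 99 = 97 + Z, so Z = 2.
A = 4 and Z = 2 is ⁴He — an alpha particle.

alpha particle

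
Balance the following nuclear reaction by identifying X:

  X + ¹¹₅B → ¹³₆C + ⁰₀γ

deuteron

Conserve mass number: A + 11 = 13 + 0, so A = 2.
Conserve atomic number: Z + 5 = 6 + 0, so Z = 1.
A = 2 and Z = 1 is ²₁H — a deuteron.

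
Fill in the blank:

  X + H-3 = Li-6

Conserve mass number: A + 3 = 6, so A = 3.
Conserve atomic number: Z + 1 = 3, so Z = 2.
Z = 2 is helium, so the species is He-3.

He-3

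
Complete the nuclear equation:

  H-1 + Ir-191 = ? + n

Conserve mass number: 1 + 191 = A + 1, so A = 191.
Conserve atomic number: 1 + 77 = Z + 0, so Z = 78.
Z = 78 is platinum, so the species is Pt-191.

Pt-191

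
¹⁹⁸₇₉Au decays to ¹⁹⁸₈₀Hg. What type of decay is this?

ΔA = 198 − 198 = 0; ΔZ = 80 − 79 = +1.
A is unchanged and Z rises by 1 — a neutron has become a proton (β⁻ decay).

beta-minus decay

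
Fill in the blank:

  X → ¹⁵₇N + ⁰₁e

Conserve mass number: A = 15 + 0, so A = 15.
Conserve atomic number: Z = 7 + 1, so Z = 8.
Z = 8 is oxygen, so the species is ¹⁵₈O.

O-15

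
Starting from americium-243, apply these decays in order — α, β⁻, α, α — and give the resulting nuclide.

Th-231

Start: (A, Z) = (243, 95).
After α: (239, 93).
After β⁻: (239, 94).
After α: (235, 92).
After α: (231, 90).
Z = 90 is thorium.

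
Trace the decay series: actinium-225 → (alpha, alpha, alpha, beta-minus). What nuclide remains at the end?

Po-213

Start: (A, Z) = (225, 89).
After α: (221, 87).
After α: (217, 85).
After α: (213, 83).
After β⁻: (213, 84).
Z = 84 is polonium.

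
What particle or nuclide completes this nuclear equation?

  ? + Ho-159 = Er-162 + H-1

Conserve mass number: A + 159 = 162 + 1, so A = 4.
Conserve atomic number: Z + 67 = 68 + 1, so Z = 2.
A = 4 and Z = 2 is He-4 — an alpha particle.

alpha particle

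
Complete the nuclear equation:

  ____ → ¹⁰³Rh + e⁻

Conserve mass number: A = 103 + 0, so A = 103.
Conserve atomic number: Z = 45 − 1, so Z = 44.
Z = 44 is ruthenium, so the species is ¹⁰³Ru.

Ru-103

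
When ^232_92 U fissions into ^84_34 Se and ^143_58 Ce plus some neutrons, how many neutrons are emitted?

5

Conserve mass number: 232 = 84 + 143 + k, so k = 232 − 227 = 5.
Check atomic number: 92 = 34 + 58 + 0 = 92. ✓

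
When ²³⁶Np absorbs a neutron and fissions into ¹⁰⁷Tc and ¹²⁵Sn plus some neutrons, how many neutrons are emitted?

5

Conserve mass number: 237 = 107 + 125 + k, so k = 237 − 232 = 5.
Check atomic number: 93 = 43 + 50 + 0 = 93. ✓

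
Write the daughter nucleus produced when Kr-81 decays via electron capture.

Br-81

Electron capture: mass number changes by +0, atomic number by -1.
A: 81 = 81; Z: 36 − 1 = 35.
Z = 35 is bromine, so the daughter is Br-81.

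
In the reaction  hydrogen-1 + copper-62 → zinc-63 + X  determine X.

gamma ray

Conserve mass number: 1 + 62 = 63 + A, so A = 0.
Conserve atomic number: 1 + 29 = 30 + Z, so Z = 0.
A = 0 and Z = 0 is γ — a gamma ray.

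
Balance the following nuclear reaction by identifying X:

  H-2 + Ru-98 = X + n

Conserve mass number: 2 + 98 = A + 1, so A = 99.
Conserve atomic number: 1 + 44 = Z + 0, so Z = 45.
Z = 45 is rhodium, so the species is Rh-99.

Rh-99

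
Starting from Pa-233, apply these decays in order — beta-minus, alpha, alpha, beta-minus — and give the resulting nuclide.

Start: (A, Z) = (233, 91).
After β⁻: (233, 92).
After α: (229, 90).
After α: (225, 88).
After β⁻: (225, 89).
Z = 89 is actinium.

Ac-225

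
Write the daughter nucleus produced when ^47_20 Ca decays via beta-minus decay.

Sc-47

Beta-minus decay: mass number changes by +0, atomic number by +1.
A: 47 = 47; Z: 20 + 1 = 21.
Z = 21 is scandium, so the daughter is ^47_21 Sc.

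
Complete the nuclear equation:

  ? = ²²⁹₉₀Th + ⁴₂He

U-233

Conserve mass number: A = 229 + 4, so A = 233.
Conserve atomic number: Z = 90 + 2, so Z = 92.
Z = 92 is uranium, so the species is ²³³₉₂U.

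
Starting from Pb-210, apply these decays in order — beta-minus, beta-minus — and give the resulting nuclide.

Po-210

Start: (A, Z) = (210, 82).
After β⁻: (210, 83).
After β⁻: (210, 84).
Z = 84 is polonium.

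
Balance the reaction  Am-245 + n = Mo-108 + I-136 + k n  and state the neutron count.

2

Conserve mass number: 246 = 108 + 136 + k, so k = 246 − 244 = 2.
Check atomic number: 95 = 42 + 53 + 0 = 95. ✓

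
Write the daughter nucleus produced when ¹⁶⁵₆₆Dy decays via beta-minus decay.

Ho-165

Beta-minus decay: mass number changes by +0, atomic number by +1.
A: 165 = 165; Z: 66 + 1 = 67.
Z = 67 is holmium, so the daughter is ¹⁶⁵₆₇Ho.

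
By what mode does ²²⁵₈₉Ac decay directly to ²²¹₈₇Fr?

alpha decay

ΔA = 221 − 225 = -4; ΔZ = 87 − 89 = -2.
A drops by 4 and Z drops by 2 — the signature of alpha emission.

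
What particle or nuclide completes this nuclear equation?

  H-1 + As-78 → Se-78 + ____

neutron

Conserve mass number: 1 + 78 = 78 + A, so A = 1.
Conserve atomic number: 1 + 33 = 34 + Z, so Z = 0.
A = 1 and Z = 0 is n — a neutron.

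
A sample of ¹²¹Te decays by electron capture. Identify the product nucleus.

Sb-121

Electron capture: mass number changes by +0, atomic number by -1.
A: 121 = 121; Z: 52 − 1 = 51.
Z = 51 is antimony, so the daughter is ¹²¹Sb.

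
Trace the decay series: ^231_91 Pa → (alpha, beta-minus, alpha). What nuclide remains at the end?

Start: (A, Z) = (231, 91).
After α: (227, 89).
After β⁻: (227, 90).
After α: (223, 88).
Z = 88 is radium.

Ra-223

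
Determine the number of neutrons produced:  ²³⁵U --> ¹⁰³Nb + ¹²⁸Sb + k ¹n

4

Conserve mass number: 235 = 103 + 128 + k, so k = 235 − 231 = 4.
Check atomic number: 92 = 41 + 51 + 0 = 92. ✓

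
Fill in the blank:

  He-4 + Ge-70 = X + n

Se-73

Conserve mass number: 4 + 70 = A + 1, so A = 73.
Conserve atomic number: 2 + 32 = Z + 0, so Z = 34.
Z = 34 is selenium, so the species is Se-73.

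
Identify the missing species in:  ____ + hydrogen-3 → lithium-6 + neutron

Conserve mass number: A + 3 = 6 + 1, so A = 4.
Conserve atomic number: Z + 1 = 3 + 0, so Z = 2.
A = 4 and Z = 2 is helium-4 — an alpha particle.

alpha particle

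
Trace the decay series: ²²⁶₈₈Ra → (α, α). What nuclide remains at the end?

Start: (A, Z) = (226, 88).
After α: (222, 86).
After α: (218, 84).
Z = 84 is polonium.

Po-218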